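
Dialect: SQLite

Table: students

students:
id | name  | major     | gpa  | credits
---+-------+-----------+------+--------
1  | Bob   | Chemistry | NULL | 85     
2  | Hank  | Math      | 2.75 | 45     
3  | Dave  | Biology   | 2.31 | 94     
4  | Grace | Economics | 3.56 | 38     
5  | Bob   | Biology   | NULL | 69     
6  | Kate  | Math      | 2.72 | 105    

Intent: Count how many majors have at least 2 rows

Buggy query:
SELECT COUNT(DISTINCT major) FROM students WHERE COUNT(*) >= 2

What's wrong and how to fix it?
Bug: COUNT(*) cannot appear in WHERE; the per-group count doesn't exist yet

Fix: Group first with HAVING COUNT(*) >= 2, then COUNT the resulting groups

Corrected query:
SELECT COUNT(*) FROM (SELECT major FROM students GROUP BY major HAVING COUNT(*) >= 2)

Result:
COUNT(*)
--------
2       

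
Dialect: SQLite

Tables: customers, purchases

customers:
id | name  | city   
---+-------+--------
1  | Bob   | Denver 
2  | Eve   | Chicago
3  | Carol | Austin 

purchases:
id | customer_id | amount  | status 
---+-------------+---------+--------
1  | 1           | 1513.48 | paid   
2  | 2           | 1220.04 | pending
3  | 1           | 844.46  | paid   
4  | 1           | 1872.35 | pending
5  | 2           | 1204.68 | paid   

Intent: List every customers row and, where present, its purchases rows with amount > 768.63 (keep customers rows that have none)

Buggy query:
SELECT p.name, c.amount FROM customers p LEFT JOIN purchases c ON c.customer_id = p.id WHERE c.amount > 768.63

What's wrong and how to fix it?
Bug: A WHERE condition on the right-hand table after LEFT JOIN drops unmatched parents

Fix: Put 'c.amount > 768.63' in the JOIN's ON clause instead of WHERE

Corrected query:
SELECT p.name, c.amount FROM customers p LEFT JOIN purchases c ON c.customer_id = p.id AND c.amount > 768.63

Result:
name  | amount 
------+--------
Bob   | 844.46 
Bob   | 1513.48
Bob   | 1872.35
Eve   | 1204.68
Eve   | 1220.04
Carol | NULL   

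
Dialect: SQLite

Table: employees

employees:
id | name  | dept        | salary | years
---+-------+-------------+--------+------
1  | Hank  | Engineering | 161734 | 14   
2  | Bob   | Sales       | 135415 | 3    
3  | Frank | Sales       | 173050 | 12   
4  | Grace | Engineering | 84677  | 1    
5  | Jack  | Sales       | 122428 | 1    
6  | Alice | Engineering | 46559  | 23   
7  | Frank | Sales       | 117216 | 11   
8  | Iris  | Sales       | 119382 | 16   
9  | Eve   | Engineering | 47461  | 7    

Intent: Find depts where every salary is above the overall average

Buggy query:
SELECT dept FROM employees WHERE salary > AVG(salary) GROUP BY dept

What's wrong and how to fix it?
Bug: WHERE evaluates per row before aggregation, so AVG() is unavailable

Fix: Compute the overall average in a scalar subquery and compare each group's MIN against it in HAVING

Corrected query:
SELECT dept FROM employees GROUP BY dept HAVING MIN(salary) > (SELECT AVG(salary) FROM employees)

Result:
dept 
-----
Sales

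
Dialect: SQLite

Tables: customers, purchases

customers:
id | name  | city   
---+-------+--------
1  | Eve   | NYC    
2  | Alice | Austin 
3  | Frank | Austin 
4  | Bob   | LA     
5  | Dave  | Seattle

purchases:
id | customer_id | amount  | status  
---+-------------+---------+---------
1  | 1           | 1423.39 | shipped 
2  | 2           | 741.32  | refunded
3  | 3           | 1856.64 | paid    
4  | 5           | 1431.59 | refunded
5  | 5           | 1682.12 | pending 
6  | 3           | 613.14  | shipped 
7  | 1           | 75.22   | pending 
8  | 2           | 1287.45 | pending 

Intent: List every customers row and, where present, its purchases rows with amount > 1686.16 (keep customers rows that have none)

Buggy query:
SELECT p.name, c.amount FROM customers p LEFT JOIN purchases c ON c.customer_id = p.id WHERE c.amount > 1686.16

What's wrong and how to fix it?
Bug: A WHERE condition on the right-hand table after LEFT JOIN drops unmatched parents

Fix: Move the right-table condition into the ON clause so unmatched parents are kept

Corrected query:
SELECT p.name, c.amount FROM customers p LEFT JOIN purchases c ON c.customer_id = p.id AND c.amount > 1686.16

Result:
name  | amount 
------+--------
Eve   | NULL   
Alice | NULL   
Frank | 1856.64
Bob   | NULL   
Dave  | NULL   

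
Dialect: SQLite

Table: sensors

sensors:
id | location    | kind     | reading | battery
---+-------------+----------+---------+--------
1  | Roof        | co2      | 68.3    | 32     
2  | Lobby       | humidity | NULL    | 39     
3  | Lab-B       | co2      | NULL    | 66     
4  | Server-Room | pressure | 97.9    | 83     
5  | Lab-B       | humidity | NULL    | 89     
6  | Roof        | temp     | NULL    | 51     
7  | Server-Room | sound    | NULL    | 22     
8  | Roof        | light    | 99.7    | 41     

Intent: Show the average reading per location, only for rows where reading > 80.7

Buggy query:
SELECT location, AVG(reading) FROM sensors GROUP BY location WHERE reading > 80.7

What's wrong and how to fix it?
Bug: Row-level WHERE must come before GROUP BY in the clause order

Fix: Move the WHERE clause before GROUP BY

Corrected query:
SELECT location, AVG(reading) FROM sensors WHERE reading > 80.7 GROUP BY location

Result:
location    | AVG(reading)
------------+-------------
Roof        | 99.7        
Server-Room | 97.9        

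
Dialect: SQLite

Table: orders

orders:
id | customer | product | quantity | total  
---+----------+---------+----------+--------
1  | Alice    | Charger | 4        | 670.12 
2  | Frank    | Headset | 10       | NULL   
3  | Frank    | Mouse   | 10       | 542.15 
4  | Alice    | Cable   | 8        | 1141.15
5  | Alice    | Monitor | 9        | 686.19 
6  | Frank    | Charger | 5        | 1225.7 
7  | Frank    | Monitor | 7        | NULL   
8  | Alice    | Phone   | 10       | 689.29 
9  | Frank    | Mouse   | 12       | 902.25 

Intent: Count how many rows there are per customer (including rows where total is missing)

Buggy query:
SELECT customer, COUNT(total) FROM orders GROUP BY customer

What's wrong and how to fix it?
Bug: COUNT(total) skips NULLs, so groups with missing total are undercounted

Fix: Use COUNT(*) to count all rows regardless of NULL

Corrected query:
SELECT customer, COUNT(*) FROM orders GROUP BY customer

Result:
customer | COUNT(*)
---------+---------
Alice    | 4       
Frank    | 5       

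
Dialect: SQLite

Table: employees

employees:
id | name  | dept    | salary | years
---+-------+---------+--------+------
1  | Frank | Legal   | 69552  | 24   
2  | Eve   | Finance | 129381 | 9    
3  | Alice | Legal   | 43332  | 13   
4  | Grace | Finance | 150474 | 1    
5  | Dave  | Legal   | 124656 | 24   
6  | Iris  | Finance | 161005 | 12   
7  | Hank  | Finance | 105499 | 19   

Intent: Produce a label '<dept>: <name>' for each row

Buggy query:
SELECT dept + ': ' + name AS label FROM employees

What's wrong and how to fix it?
Bug: SQLite uses || for string concatenation; + coerces text to numbers (yielding 0)

Fix: Use the || operator for string concatenation

Corrected query:
SELECT dept || ': ' || name AS label FROM employees

Result:
label         
--------------
Legal: Frank  
Finance: Eve  
Legal: Alice  
Finance: Grace
Legal: Dave   
Finance: Iris 
Finance: Hank 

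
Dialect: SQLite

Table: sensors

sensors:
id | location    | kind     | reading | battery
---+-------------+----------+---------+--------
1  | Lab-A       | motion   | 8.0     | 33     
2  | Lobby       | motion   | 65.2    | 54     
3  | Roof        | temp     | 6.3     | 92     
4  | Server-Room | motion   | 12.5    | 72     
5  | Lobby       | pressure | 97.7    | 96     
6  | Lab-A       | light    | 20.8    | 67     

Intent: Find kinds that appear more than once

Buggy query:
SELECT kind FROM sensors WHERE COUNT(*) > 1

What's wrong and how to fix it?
Bug: WHERE can't reference COUNT(*); aggregates are computed after WHERE

Fix: Group first, then use HAVING for the count condition

Corrected query:
SELECT kind FROM sensors GROUP BY kind HAVING COUNT(*) > 1

Result:
kind  
------
motion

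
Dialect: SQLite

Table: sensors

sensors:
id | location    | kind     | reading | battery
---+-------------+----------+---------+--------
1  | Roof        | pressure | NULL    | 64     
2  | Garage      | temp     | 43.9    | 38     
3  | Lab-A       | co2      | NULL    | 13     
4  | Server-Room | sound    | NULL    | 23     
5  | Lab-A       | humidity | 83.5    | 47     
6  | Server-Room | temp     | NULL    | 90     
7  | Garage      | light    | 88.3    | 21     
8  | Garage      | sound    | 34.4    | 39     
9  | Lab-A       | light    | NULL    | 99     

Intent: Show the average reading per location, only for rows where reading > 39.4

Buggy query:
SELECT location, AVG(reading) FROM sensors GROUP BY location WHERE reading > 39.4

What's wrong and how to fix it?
Bug: WHERE cannot follow GROUP BY

Fix: Place WHERE between FROM and GROUP BY

Corrected query:
SELECT location, AVG(reading) FROM sensors WHERE reading > 39.4 GROUP BY location

Result:
location | AVG(reading)
---------+-------------
Garage   | 66.1        
Lab-A    | 83.5        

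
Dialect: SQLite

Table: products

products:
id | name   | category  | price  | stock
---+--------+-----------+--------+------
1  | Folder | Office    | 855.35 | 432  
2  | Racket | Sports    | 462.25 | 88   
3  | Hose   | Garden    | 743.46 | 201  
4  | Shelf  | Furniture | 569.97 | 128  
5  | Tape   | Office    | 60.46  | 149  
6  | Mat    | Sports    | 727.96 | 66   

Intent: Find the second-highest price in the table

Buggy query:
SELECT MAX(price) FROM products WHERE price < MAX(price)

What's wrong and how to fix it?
Bug: MAX(price) on the right of the comparison is an aggregate-in-WHERE error

Fix: Put the inner MAX in a scalar subquery

Corrected query:
SELECT MAX(price) FROM products WHERE price < (SELECT MAX(price) FROM products)

Result:
MAX(price)
----------
743.46    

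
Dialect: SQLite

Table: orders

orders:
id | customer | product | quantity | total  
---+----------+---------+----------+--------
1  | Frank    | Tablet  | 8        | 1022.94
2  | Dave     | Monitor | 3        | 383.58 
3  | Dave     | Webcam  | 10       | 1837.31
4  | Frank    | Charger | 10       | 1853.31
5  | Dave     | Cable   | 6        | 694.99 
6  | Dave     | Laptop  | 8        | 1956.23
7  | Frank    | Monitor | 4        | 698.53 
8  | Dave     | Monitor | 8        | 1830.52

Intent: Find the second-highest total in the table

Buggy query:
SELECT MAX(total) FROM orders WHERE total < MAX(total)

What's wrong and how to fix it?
Bug: The inner MAX is an aggregate inside WHERE, which is not allowed

Fix: Put the inner MAX in a scalar subquery

Corrected query:
SELECT MAX(total) FROM orders WHERE total < (SELECT MAX(total) FROM orders)

Result:
MAX(total)
----------
1853.31   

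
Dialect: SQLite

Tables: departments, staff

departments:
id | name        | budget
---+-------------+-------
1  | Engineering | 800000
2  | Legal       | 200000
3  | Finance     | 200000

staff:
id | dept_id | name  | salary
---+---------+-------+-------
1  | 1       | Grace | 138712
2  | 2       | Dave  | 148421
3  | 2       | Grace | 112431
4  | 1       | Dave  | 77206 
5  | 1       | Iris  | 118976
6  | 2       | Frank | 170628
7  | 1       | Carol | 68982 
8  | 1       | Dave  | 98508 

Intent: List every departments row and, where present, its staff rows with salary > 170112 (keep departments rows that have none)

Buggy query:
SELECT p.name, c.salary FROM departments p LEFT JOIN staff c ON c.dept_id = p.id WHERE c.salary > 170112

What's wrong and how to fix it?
Bug: Filtering c.salary in WHERE discards the NULL rows produced by LEFT JOIN, turning it into an inner join

Fix: Put 'c.salary > 170112' in the JOIN's ON clause instead of WHERE

Corrected query:
SELECT p.name, c.salary FROM departments p LEFT JOIN staff c ON c.dept_id = p.id AND c.salary > 170112

Result:
name        | salary
------------+-------
Engineering | NULL  
Legal       | 170628
Finance     | NULL  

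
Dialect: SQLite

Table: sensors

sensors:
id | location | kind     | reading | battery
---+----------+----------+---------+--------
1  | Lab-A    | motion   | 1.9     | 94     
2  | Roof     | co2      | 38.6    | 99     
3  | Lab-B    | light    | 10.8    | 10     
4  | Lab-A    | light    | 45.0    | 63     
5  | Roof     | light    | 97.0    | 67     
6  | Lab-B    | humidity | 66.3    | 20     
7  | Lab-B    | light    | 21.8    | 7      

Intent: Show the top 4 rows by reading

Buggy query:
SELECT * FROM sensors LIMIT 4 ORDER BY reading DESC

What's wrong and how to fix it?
Bug: ORDER BY cannot follow LIMIT; LIMIT is the final clause

Fix: Sort with ORDER BY, then apply LIMIT

Corrected query:
SELECT * FROM sensors ORDER BY reading DESC LIMIT 4

Result:
id | location | kind     | reading | battery
---+----------+----------+---------+--------
5  | Roof     | light    | 97      | 67     
6  | Lab-B    | humidity | 66.3    | 20     
4  | Lab-A    | light    | 45      | 63     
2  | Roof     | co2      | 38.6    | 99     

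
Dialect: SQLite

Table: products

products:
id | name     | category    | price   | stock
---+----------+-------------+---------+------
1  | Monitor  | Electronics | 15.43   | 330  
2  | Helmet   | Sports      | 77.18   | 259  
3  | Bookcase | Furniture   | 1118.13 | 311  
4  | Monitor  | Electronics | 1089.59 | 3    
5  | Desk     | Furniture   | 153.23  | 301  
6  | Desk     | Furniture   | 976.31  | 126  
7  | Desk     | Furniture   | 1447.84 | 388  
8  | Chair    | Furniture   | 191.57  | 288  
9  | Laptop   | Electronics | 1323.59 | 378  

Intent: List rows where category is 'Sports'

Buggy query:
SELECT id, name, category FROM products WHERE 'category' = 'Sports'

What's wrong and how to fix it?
Bug: Single quotes denote string literals in SQL; the column name is being compared as a constant string

Fix: Remove the quotes around the column name (or use double quotes for an identifier)

Corrected query:
SELECT id, name, category FROM products WHERE category = 'Sports'

Result:
id | name   | category
---+--------+---------
2  | Helmet | Sports  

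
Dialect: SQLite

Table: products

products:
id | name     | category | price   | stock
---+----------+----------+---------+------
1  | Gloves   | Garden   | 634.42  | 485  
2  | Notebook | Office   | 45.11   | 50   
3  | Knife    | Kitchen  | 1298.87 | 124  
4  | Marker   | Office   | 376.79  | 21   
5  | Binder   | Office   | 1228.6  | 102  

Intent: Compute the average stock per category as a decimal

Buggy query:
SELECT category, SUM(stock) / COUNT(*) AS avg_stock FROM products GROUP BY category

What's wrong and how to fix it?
Bug: SUM(stock) and COUNT(*) are both integers; the division truncates the fractional part

Fix: Multiply by 1.0 (or CAST to REAL) to force floating-point division

Corrected query:
SELECT category, SUM(stock) * 1.0 / COUNT(*) AS avg_stock FROM products GROUP BY category

Result:
category | avg_stock
---------+----------
Garden   | 485      
Kitchen  | 124      
Office   | 57.666667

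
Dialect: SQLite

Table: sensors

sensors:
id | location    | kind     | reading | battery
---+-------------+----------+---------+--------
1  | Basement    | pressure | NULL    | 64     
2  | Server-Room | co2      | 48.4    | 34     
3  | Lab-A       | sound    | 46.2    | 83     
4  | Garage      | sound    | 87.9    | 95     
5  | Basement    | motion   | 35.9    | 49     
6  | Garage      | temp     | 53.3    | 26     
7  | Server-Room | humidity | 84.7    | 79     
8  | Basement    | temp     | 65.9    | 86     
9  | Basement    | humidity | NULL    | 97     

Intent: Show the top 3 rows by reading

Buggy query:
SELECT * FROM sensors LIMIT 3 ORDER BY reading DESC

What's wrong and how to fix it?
Bug: ORDER BY cannot follow LIMIT; LIMIT is the final clause

Fix: Swap the clauses: ORDER BY first, then LIMIT

Corrected query:
SELECT * FROM sensors ORDER BY reading DESC LIMIT 3

Result:
id | location    | kind     | reading | battery
---+-------------+----------+---------+--------
4  | Garage      | sound    | 87.9    | 95     
7  | Server-Room | humidity | 84.7    | 79     
8  | Basement    | temp     | 65.9    | 86     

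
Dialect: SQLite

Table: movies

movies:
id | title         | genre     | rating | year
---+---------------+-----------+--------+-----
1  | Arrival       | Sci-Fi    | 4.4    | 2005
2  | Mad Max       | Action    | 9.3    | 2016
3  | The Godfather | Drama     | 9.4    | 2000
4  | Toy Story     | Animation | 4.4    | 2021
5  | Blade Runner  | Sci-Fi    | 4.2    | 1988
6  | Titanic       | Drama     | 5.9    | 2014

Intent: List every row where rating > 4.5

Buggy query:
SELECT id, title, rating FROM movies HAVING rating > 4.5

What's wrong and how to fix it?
Bug: This is a non-aggregate query (no GROUP BY, no aggregates), so in SQLite the HAVING clause is invalid here; a row-level condition belongs in WHERE

Fix: Replace HAVING with WHERE since the condition applies to individual rows

Corrected query:
SELECT id, title, rating FROM movies WHERE rating > 4.5

Result:
id | title         | rating
---+---------------+-------
2  | Mad Max       | 9.3   
3  | The Godfather | 9.4   
6  | Titanic       | 5.9   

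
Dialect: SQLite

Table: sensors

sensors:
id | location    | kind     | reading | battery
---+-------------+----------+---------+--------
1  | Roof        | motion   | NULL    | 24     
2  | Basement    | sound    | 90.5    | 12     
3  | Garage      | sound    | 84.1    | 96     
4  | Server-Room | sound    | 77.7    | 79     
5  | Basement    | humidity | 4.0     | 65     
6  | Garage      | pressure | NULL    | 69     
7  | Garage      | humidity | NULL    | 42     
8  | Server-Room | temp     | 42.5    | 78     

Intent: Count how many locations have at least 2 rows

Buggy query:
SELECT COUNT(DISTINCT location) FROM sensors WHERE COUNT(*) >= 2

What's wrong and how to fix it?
Bug: COUNT(*) cannot appear in WHERE; the per-group count doesn't exist yet

Fix: Use a subquery that GROUPs and filters with HAVING, then count its rows

Corrected query:
SELECT COUNT(*) FROM (SELECT location FROM sensors GROUP BY location HAVING COUNT(*) >= 2)

Result:
COUNT(*)
--------
3       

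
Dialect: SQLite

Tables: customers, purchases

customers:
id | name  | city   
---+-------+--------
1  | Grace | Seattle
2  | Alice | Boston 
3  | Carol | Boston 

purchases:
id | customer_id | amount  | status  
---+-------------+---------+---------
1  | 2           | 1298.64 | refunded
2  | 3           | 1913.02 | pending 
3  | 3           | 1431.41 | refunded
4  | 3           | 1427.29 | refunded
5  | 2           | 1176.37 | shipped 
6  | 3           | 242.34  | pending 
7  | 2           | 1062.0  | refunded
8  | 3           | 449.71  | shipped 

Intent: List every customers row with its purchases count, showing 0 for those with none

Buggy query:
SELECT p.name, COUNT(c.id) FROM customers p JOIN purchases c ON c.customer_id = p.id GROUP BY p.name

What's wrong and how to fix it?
Bug: INNER JOIN drops customers rows that have no matching purchases rows

Fix: Switch to LEFT JOIN to retain unmatched parent rows

Corrected query:
SELECT p.name, COUNT(c.id) FROM customers p LEFT JOIN purchases c ON c.customer_id = p.id GROUP BY p.name

Result:
name  | COUNT(c.id)
------+------------
Alice | 3          
Carol | 5          
Grace | 0          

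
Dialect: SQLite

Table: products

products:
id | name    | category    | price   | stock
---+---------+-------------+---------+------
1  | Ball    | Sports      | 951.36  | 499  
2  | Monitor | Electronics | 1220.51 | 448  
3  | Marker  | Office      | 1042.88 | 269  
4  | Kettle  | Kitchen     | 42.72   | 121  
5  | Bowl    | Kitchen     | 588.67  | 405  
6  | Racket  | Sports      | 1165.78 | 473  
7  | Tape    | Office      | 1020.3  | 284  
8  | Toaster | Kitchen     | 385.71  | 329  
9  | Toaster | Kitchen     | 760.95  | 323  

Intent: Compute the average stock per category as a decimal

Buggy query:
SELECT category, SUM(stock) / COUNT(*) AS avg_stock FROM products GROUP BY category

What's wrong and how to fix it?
Bug: SUM(stock) and COUNT(*) are both integers; the division truncates the fractional part

Fix: Cast one side to REAL so the division keeps the fractional part

Corrected query:
SELECT category, SUM(stock) * 1.0 / COUNT(*) AS avg_stock FROM products GROUP BY category

Result:
category    | avg_stock
------------+----------
Electronics | 448      
Kitchen     | 294.5    
Office      | 276.5    
Sports      | 486      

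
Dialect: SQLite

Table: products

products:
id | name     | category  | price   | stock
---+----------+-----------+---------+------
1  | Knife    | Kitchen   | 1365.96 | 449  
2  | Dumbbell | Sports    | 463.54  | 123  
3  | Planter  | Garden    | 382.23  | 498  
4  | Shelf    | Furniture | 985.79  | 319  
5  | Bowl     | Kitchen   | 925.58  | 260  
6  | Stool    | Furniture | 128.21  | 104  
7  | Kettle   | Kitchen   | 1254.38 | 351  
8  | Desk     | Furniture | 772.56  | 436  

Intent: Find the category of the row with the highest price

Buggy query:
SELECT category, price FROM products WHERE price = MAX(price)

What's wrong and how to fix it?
Bug: WHERE is evaluated per row; an aggregate over the whole table isn't defined there

Fix: Wrap MAX in a scalar subquery so WHERE compares against a single value

Corrected query:
SELECT category, price FROM products WHERE price = (SELECT MAX(price) FROM products)

Result:
category | price  
---------+--------
Kitchen  | 1365.96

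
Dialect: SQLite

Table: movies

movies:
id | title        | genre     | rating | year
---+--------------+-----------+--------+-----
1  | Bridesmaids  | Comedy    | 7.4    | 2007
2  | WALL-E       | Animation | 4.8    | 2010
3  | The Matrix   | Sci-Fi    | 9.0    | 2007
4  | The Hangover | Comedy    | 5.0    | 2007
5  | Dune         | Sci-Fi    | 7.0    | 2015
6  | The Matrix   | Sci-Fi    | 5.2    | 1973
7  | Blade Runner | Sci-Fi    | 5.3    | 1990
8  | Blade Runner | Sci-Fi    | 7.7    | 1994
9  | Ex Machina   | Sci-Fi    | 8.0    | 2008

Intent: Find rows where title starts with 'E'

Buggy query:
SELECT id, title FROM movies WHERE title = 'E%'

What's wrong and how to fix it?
Bug: Wildcards only work with LIKE; '=' treats '%' as a literal character

Fix: Use LIKE for wildcard pattern matching

Corrected query:
SELECT id, title FROM movies WHERE title LIKE 'E%'

Result:
id | title     
---+-----------
9  | Ex Machina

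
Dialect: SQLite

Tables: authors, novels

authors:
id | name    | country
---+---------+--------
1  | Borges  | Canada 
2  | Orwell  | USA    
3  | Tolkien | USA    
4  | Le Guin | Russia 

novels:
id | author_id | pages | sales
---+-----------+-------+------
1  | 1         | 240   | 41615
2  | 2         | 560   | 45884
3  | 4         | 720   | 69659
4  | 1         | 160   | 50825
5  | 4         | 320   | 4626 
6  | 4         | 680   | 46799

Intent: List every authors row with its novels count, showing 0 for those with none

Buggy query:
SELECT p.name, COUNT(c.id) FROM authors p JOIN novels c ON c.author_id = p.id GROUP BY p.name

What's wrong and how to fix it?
Bug: An inner join excludes parents with zero children

Fix: Use LEFT JOIN so parents without children still appear (COUNT(c.id) gives 0)

Corrected query:
SELECT p.name, COUNT(c.id) FROM authors p LEFT JOIN novels c ON c.author_id = p.id GROUP BY p.name

Result:
name    | COUNT(c.id)
--------+------------
Borges  | 2          
Le Guin | 3          
Orwell  | 1          
Tolkien | 0          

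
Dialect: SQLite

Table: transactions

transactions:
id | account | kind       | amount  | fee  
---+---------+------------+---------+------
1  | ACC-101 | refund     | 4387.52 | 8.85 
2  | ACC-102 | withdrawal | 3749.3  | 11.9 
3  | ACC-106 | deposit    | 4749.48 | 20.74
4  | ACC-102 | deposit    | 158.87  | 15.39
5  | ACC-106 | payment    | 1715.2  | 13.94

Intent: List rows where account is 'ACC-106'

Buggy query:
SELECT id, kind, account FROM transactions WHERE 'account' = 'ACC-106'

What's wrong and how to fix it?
Bug: Single quotes denote string literals in SQL; the column name is being compared as a constant string

Fix: Reference the column as account without single quotes

Corrected query:
SELECT id, kind, account FROM transactions WHERE account = 'ACC-106'

Result:
id | kind    | account
---+---------+--------
3  | deposit | ACC-106
5  | payment | ACC-106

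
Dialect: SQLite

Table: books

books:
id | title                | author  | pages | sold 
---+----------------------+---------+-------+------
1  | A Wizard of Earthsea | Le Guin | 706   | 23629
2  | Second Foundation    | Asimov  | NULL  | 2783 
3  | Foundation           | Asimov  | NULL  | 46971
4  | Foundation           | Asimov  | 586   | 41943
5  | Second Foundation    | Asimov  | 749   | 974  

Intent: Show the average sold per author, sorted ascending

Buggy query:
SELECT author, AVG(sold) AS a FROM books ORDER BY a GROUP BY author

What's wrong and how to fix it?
Bug: GROUP BY must precede ORDER BY

Fix: Reorder: SELECT … FROM … GROUP BY … ORDER BY …

Corrected query:
SELECT author, AVG(sold) AS a FROM books GROUP BY author ORDER BY a

Result:
author  | a       
--------+---------
Asimov  | 23167.75
Le Guin | 23629   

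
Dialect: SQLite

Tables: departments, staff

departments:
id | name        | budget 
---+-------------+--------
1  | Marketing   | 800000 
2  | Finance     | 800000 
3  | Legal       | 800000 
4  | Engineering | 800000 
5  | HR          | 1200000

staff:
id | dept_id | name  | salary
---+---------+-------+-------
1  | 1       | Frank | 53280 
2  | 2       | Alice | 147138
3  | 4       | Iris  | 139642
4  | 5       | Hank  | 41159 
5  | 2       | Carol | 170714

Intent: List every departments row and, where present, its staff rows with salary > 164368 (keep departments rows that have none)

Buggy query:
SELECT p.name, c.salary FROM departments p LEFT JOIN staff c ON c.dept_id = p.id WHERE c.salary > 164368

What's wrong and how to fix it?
Bug: Filtering c.salary in WHERE discards the NULL rows produced by LEFT JOIN, turning it into an inner join

Fix: Move the right-table condition into the ON clause so unmatched parents are kept

Corrected query:
SELECT p.name, c.salary FROM departments p LEFT JOIN staff c ON c.dept_id = p.id AND c.salary > 164368

Result:
name        | salary
------------+-------
Marketing   | NULL  
Finance     | 170714
Legal       | NULL  
Engineering | NULL  
HR          | NULL  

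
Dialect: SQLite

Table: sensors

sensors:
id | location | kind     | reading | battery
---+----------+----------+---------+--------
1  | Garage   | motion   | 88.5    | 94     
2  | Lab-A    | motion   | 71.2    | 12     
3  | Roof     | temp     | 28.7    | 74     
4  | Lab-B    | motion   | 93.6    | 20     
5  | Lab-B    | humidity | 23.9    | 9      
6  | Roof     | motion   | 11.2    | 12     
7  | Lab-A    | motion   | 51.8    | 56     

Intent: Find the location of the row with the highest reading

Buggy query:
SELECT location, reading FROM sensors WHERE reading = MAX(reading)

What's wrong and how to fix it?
Bug: WHERE is evaluated per row; an aggregate over the whole table isn't defined there

Fix: Use a subquery: WHERE reading = (SELECT MAX(reading) FROM sensors)

Corrected query:
SELECT location, reading FROM sensors WHERE reading = (SELECT MAX(reading) FROM sensors)

Result:
location | reading
---------+--------
Lab-B    | 93.6   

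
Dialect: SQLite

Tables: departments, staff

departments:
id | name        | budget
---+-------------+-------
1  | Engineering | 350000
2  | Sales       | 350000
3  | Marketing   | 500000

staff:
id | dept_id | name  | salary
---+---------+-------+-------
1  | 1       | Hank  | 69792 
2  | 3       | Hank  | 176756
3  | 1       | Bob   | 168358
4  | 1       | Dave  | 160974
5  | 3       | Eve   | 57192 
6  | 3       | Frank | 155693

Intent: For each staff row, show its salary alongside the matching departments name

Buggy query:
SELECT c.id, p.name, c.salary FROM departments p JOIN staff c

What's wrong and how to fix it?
Bug: Missing join condition: each staff row is matched to all departments rows instead of just its own

Fix: Add ON c.dept_id = p.id to the JOIN

Corrected query:
SELECT c.id, p.name, c.salary FROM departments p JOIN staff c ON c.dept_id = p.id

Result:
id | name        | salary
---+-------------+-------
1  | Engineering | 69792 
2  | Marketing   | 176756
3  | Engineering | 168358
4  | Engineering | 160974
5  | Marketing   | 57192 
6  | Marketing   | 155693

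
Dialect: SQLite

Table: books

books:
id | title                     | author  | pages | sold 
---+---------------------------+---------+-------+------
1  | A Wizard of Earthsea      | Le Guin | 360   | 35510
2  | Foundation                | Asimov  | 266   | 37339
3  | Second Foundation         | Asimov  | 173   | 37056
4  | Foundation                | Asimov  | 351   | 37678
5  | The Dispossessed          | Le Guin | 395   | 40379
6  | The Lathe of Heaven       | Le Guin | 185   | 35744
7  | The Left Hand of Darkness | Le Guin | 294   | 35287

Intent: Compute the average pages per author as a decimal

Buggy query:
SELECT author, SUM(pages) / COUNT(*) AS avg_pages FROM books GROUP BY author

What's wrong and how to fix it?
Bug: SUM(pages) and COUNT(*) are both integers; the division truncates the fractional part

Fix: Multiply by 1.0 (or CAST to REAL) to force floating-point division

Corrected query:
SELECT author, SUM(pages) * 1.0 / COUNT(*) AS avg_pages FROM books GROUP BY author

Result:
author  | avg_pages 
--------+-----------
Asimov  | 263.333333
Le Guin | 308.5     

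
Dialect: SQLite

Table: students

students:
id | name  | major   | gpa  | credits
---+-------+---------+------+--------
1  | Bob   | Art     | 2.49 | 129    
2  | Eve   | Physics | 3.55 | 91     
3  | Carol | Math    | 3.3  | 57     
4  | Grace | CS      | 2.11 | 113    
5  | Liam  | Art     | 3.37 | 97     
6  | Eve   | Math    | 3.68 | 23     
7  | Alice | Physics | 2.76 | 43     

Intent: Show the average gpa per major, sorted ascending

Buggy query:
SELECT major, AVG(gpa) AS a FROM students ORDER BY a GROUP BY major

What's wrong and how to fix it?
Bug: ORDER BY appears before GROUP BY; SQL clause order requires GROUP BY first

Fix: Move ORDER BY to the end, after GROUP BY

Corrected query:
SELECT major, AVG(gpa) AS a FROM students GROUP BY major ORDER BY a

Result:
major   | a    
--------+------
CS      | 2.11 
Art     | 2.93 
Physics | 3.155
Math    | 3.49 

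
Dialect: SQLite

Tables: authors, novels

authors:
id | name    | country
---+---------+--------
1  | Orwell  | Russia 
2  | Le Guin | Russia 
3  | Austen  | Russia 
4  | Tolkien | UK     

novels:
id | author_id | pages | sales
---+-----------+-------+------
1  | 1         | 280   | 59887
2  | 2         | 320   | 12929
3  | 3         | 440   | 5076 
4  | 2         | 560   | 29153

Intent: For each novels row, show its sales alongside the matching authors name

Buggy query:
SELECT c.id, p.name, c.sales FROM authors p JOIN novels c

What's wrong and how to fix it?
Bug: JOIN with no ON clause produces a cartesian product; every novels row pairs with every authors row

Fix: Specify the join condition linking the foreign key to the parent id

Corrected query:
SELECT c.id, p.name, c.sales FROM authors p JOIN novels c ON c.author_id = p.id

Result:
id | name    | sales
---+---------+------
1  | Orwell  | 59887
2  | Le Guin | 12929
3  | Austen  | 5076 
4  | Le Guin | 29153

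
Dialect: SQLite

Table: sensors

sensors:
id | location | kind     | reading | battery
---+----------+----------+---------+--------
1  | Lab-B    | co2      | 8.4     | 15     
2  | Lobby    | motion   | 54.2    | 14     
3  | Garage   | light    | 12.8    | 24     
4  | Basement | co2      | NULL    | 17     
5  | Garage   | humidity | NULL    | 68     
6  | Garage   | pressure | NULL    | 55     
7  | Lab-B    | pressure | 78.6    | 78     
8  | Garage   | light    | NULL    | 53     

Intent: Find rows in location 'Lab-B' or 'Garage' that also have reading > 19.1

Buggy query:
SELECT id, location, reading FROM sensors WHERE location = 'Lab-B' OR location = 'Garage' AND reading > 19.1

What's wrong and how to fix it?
Bug: AND binds tighter than OR, so this parses as location = 'Lab-B' OR (location = 'Garage' AND reading > 19.1)

Fix: Add parentheses around the OR so the AND applies to both alternatives

Corrected query:
SELECT id, location, reading FROM sensors WHERE (location = 'Lab-B' OR location = 'Garage') AND reading > 19.1

Result:
id | location | reading
---+----------+--------
7  | Lab-B    | 78.6   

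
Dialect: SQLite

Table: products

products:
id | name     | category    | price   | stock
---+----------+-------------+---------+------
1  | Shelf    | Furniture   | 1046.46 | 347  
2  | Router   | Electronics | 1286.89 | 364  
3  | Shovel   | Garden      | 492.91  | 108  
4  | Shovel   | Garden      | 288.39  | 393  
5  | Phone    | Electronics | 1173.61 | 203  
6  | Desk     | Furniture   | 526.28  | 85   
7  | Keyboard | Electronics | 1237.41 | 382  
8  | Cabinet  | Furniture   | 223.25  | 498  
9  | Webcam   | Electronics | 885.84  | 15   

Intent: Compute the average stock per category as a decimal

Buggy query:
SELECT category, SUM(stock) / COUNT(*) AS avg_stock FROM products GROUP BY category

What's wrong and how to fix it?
Bug: SUM(stock) and COUNT(*) are both integers; the division truncates the fractional part

Fix: Cast one side to REAL so the division keeps the fractional part

Corrected query:
SELECT category, SUM(stock) * 1.0 / COUNT(*) AS avg_stock FROM products GROUP BY category

Result:
category    | avg_stock
------------+----------
Electronics | 241      
Furniture   | 310      
Garden      | 250.5    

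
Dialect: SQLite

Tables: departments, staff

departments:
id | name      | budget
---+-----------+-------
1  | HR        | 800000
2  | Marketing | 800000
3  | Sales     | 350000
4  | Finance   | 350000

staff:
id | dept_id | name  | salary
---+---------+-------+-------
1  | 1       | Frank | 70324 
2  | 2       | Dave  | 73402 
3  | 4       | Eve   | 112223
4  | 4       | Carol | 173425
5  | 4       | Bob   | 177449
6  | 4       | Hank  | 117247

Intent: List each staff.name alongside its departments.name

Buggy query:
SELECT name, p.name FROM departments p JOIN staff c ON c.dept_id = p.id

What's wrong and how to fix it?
Bug: 'name' exists in both joined tables, so the database can't tell which one is meant

Fix: Qualify the column with its table alias (c.name)

Corrected query:
SELECT c.name, p.name FROM departments p JOIN staff c ON c.dept_id = p.id

Result:
name  | name     
------+----------
Frank | HR       
Dave  | Marketing
Eve   | Finance  
Carol | Finance  
Bob   | Finance  
Hank  | Finance  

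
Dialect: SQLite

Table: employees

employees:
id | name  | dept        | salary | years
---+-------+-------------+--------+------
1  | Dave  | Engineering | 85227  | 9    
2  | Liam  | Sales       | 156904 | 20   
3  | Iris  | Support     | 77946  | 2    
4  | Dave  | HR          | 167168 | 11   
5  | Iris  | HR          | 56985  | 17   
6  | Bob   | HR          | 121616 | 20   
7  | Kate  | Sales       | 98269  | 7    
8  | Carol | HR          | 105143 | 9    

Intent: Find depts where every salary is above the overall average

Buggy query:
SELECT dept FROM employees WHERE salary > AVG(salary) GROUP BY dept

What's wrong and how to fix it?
Bug: WHERE evaluates per row before aggregation, so AVG() is unavailable

Fix: Use a subquery for AVG and a HAVING MIN(...) filter so the condition holds for every row in the group

Corrected query:
SELECT dept FROM employees GROUP BY dept HAVING MIN(salary) > (SELECT AVG(salary) FROM employees)

Result:
(no rows)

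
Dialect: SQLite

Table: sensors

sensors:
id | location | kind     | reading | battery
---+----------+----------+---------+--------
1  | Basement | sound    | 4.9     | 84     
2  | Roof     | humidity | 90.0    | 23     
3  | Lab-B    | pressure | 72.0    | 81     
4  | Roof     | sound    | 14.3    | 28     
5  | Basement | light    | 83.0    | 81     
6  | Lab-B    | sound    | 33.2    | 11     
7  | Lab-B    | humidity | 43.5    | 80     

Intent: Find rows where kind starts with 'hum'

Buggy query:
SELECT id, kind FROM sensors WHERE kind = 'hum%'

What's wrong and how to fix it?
Bug: '=' compares the literal string including the % character; pattern matching needs LIKE

Fix: Replace '=' with LIKE so 'hum%' is treated as a pattern

Corrected query:
SELECT id, kind FROM sensors WHERE kind LIKE 'hum%'

Result:
id | kind    
---+---------
2  | humidity
7  | humidity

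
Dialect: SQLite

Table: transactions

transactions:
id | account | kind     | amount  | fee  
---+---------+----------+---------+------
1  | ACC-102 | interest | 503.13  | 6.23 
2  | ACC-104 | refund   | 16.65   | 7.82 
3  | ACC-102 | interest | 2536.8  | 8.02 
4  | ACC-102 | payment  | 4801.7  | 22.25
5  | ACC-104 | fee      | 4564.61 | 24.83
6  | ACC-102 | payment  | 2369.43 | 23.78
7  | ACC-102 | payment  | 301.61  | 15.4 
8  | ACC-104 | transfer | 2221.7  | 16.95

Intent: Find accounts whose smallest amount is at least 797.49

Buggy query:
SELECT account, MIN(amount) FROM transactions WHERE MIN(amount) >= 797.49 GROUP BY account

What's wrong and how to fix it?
Bug: Aggregates like MIN are computed per group after WHERE runs

Fix: Use HAVING for the per-group MIN condition

Corrected query:
SELECT account, MIN(amount) FROM transactions GROUP BY account HAVING MIN(amount) >= 797.49

Result:
(no rows)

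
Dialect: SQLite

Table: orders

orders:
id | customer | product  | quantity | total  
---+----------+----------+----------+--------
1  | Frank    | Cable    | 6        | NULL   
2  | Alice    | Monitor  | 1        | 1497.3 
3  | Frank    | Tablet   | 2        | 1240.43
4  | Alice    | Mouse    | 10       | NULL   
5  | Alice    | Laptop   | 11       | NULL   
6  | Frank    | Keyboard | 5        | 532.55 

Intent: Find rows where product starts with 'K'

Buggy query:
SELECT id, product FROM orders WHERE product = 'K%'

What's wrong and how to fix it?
Bug: Wildcards only work with LIKE; '=' treats '%' as a literal character

Fix: Use LIKE for wildcard pattern matching

Corrected query:
SELECT id, product FROM orders WHERE product LIKE 'K%'

Result:
id | product 
---+---------
6  | Keyboard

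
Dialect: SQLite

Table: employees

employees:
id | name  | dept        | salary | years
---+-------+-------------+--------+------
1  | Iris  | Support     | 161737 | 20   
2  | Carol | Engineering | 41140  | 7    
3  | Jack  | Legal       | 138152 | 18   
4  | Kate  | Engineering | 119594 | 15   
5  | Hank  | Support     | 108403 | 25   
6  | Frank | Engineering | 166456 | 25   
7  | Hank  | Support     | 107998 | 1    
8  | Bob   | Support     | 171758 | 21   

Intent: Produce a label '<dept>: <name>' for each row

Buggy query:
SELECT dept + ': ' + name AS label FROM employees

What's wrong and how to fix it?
Bug: SQLite uses || for string concatenation; + coerces text to numbers (yielding 0)

Fix: Use the || operator for string concatenation

Corrected query:
SELECT dept || ': ' || name AS label FROM employees

Result:
label             
------------------
Support: Iris     
Engineering: Carol
Legal: Jack       
Engineering: Kate 
Support: Hank     
Engineering: Frank
Support: Hank     
Support: Bob      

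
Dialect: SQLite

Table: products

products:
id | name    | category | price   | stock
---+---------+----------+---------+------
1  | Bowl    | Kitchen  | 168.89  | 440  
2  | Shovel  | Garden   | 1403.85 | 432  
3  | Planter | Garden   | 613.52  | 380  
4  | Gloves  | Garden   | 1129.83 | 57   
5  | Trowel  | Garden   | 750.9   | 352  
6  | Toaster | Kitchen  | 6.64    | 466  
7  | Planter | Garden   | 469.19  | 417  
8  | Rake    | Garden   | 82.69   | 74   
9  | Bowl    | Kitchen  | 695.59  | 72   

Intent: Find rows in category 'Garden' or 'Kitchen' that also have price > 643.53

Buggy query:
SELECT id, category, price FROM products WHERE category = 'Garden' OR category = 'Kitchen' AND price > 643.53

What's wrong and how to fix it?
Bug: AND binds tighter than OR, so this parses as category = 'Garden' OR (category = 'Kitchen' AND price > 643.53)

Fix: Group the OR with parentheses (or use IN), then AND the threshold

Corrected query:
SELECT id, category, price FROM products WHERE (category = 'Garden' OR category = 'Kitchen') AND price > 643.53

Result:
id | category | price  
---+----------+--------
2  | Garden   | 1403.85
4  | Garden   | 1129.83
5  | Garden   | 750.9  
9  | Kitchen  | 695.59 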